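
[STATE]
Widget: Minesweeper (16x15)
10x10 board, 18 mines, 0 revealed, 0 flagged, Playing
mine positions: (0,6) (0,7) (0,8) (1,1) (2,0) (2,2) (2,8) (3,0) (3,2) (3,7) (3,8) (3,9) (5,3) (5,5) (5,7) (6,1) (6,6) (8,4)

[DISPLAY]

■■■■■■■■■■      
■■■■■■■■■■      
■■■■■■■■■■      
■■■■■■■■■■      
■■■■■■■■■■      
■■■■■■■■■■      
■■■■■■■■■■      
■■■■■■■■■■      
■■■■■■■■■■      
■■■■■■■■■■      
                
                
                
                
                


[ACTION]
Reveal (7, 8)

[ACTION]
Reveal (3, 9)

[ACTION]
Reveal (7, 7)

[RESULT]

■■■■■■✹✹✹■      
■✹■■■■■■■■      
✹■✹■■■■■✹■      
✹■✹■■■■✹✹✹      
■■■■■■■■42      
■■■✹■✹■✹1       
■✹■■■■✹21       
■■■■■211        
■■■■✹1          
■■■■■1          
                
                
                
                
                


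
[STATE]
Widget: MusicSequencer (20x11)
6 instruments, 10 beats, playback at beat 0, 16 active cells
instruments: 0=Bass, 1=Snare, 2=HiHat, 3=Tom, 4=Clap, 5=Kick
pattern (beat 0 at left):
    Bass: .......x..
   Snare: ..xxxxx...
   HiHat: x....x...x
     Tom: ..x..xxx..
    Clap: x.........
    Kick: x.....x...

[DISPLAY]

      ▼123456789    
  Bass·······█··    
 Snare··█████···    
 HiHat█····█···█    
   Tom··█··███··    
  Clap█·········    
  Kick█·····█···    
                    
                    
                    
                    


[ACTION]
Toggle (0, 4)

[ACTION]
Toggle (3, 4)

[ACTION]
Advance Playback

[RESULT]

      0▼23456789    
  Bass····█··█··    
 Snare··█████···    
 HiHat█····█···█    
   Tom··█·████··    
  Clap█·········    
  Kick█·····█···    
                    
                    
                    
                    


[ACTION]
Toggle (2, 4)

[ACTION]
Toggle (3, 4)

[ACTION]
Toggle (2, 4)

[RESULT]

      0▼23456789    
  Bass····█··█··    
 Snare··█████···    
 HiHat█····█···█    
   Tom··█··███··    
  Clap█·········    
  Kick█·····█···    
                    
                    
                    
                    


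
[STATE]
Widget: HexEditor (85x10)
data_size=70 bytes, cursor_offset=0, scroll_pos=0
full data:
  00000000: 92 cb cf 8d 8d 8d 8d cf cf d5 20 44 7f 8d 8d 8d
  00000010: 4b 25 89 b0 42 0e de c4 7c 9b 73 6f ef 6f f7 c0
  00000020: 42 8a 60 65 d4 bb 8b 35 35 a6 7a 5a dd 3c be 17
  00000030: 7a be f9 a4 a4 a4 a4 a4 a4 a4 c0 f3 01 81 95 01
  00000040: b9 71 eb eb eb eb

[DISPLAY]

00000000  92 cb cf 8d 8d 8d 8d cf  cf d5 20 44 7f 8d 8d 8d  |.......... D....|       
00000010  4b 25 89 b0 42 0e de c4  7c 9b 73 6f ef 6f f7 c0  |K%..B...|.so.o..|       
00000020  42 8a 60 65 d4 bb 8b 35  35 a6 7a 5a dd 3c be 17  |B.`e...55.zZ.<..|       
00000030  7a be f9 a4 a4 a4 a4 a4  a4 a4 c0 f3 01 81 95 01  |z...............|       
00000040  b9 71 eb eb eb eb                                 |.q....          |       
                                                                                     
                                                                                     
                                                                                     
                                                                                     
                                                                                     


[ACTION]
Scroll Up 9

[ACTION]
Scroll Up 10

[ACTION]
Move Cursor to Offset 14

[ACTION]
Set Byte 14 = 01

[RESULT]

00000000  92 cb cf 8d 8d 8d 8d cf  cf d5 20 44 7f 8d 01 8d  |.......... D....|       
00000010  4b 25 89 b0 42 0e de c4  7c 9b 73 6f ef 6f f7 c0  |K%..B...|.so.o..|       
00000020  42 8a 60 65 d4 bb 8b 35  35 a6 7a 5a dd 3c be 17  |B.`e...55.zZ.<..|       
00000030  7a be f9 a4 a4 a4 a4 a4  a4 a4 c0 f3 01 81 95 01  |z...............|       
00000040  b9 71 eb eb eb eb                                 |.q....          |       
                                                                                     
                                                                                     
                                                                                     
                                                                                     
                                                                                     


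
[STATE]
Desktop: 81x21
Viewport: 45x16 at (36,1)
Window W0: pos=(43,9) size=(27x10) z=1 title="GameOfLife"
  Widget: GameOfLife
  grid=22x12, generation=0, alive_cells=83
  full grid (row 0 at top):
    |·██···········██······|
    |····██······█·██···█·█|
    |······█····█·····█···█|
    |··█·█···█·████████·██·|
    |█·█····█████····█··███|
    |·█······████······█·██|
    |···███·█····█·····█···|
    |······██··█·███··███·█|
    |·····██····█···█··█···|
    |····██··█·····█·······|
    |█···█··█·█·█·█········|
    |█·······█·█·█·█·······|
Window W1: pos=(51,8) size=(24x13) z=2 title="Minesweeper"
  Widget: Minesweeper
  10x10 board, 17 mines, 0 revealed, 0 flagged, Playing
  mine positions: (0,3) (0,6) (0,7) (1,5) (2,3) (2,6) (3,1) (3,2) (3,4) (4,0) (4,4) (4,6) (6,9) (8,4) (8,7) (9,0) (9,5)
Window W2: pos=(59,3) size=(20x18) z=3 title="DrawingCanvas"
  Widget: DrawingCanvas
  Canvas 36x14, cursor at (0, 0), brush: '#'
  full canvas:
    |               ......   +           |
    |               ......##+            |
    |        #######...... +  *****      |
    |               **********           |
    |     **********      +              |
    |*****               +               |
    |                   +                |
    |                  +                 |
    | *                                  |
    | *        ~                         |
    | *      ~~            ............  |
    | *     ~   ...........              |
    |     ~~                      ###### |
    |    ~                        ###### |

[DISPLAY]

                                             
                                             
                       ┏━━━━━━━━━━━━━━━━━━┓  
                       ┃ DrawingCanvas    ┃  
                       ┠──────────────────┨  
                       ┃+              ...┃  
                       ┃               ...┃  
               ┏━━━━━━━┃        #######...┃  
       ┏━━━━━━━┃ Minesw┃               ***┃  
       ┃ GameOf┠───────┃     **********   ┃  
       ┠───────┃■■■■■■■┃*****             ┃  
       ┃Gen: 0 ┃■■■■■■■┃                  ┃  
       ┃··█·█··┃■■■■■■■┃                  ┃  
       ┃█·█····┃■■■■■■■┃ *                ┃  
       ┃·█·····┃■■■■■■■┃ *        ~       ┃  
       ┃···███·┃■■■■■■■┃ *      ~~        ┃  


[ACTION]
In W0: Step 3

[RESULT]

                                             
                                             
                       ┏━━━━━━━━━━━━━━━━━━┓  
                       ┃ DrawingCanvas    ┃  
                       ┠──────────────────┨  
                       ┃+              ...┃  
                       ┃               ...┃  
               ┏━━━━━━━┃        #######...┃  
       ┏━━━━━━━┃ Minesw┃               ***┃  
       ┃ GameOf┠───────┃     **********   ┃  
       ┠───────┃■■■■■■■┃*****             ┃  
       ┃Gen: 3 ┃■■■■■■■┃                  ┃  
       ┃···█···┃■■■■■■■┃                  ┃  
       ┃······█┃■■■■■■■┃ *                ┃  
       ┃·····█·┃■■■■■■■┃ *        ~       ┃  
       ┃···██··┃■■■■■■■┃ *      ~~        ┃  


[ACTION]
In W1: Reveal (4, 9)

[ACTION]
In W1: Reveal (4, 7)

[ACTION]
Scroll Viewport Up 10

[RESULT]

                                             
                                             
                                             
                       ┏━━━━━━━━━━━━━━━━━━┓  
                       ┃ DrawingCanvas    ┃  
                       ┠──────────────────┨  
                       ┃+              ...┃  
                       ┃               ...┃  
               ┏━━━━━━━┃        #######...┃  
       ┏━━━━━━━┃ Minesw┃               ***┃  
       ┃ GameOf┠───────┃     **********   ┃  
       ┠───────┃■■■■■■■┃*****             ┃  
       ┃Gen: 3 ┃■■■■■■■┃                  ┃  
       ┃···█···┃■■■■■■■┃                  ┃  
       ┃······█┃■■■■■■■┃ *                ┃  
       ┃·····█·┃■■■■■■■┃ *        ~       ┃  


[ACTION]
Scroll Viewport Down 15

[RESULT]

                       ┠──────────────────┨  
                       ┃+              ...┃  
                       ┃               ...┃  
               ┏━━━━━━━┃        #######...┃  
       ┏━━━━━━━┃ Minesw┃               ***┃  
       ┃ GameOf┠───────┃     **********   ┃  
       ┠───────┃■■■■■■■┃*****             ┃  
       ┃Gen: 3 ┃■■■■■■■┃                  ┃  
       ┃···█···┃■■■■■■■┃                  ┃  
       ┃······█┃■■■■■■■┃ *                ┃  
       ┃·····█·┃■■■■■■■┃ *        ~       ┃  
       ┃···██··┃■■■■■■■┃ *      ~~        ┃  
       ┃···██··┃■■■■■■■┃ *     ~   .......┃  
       ┗━━━━━━━┃■■■■■■■┃     ~~           ┃  
               ┃■■■■■■■┃    ~             ┃  
               ┗━━━━━━━┗━━━━━━━━━━━━━━━━━━┛  


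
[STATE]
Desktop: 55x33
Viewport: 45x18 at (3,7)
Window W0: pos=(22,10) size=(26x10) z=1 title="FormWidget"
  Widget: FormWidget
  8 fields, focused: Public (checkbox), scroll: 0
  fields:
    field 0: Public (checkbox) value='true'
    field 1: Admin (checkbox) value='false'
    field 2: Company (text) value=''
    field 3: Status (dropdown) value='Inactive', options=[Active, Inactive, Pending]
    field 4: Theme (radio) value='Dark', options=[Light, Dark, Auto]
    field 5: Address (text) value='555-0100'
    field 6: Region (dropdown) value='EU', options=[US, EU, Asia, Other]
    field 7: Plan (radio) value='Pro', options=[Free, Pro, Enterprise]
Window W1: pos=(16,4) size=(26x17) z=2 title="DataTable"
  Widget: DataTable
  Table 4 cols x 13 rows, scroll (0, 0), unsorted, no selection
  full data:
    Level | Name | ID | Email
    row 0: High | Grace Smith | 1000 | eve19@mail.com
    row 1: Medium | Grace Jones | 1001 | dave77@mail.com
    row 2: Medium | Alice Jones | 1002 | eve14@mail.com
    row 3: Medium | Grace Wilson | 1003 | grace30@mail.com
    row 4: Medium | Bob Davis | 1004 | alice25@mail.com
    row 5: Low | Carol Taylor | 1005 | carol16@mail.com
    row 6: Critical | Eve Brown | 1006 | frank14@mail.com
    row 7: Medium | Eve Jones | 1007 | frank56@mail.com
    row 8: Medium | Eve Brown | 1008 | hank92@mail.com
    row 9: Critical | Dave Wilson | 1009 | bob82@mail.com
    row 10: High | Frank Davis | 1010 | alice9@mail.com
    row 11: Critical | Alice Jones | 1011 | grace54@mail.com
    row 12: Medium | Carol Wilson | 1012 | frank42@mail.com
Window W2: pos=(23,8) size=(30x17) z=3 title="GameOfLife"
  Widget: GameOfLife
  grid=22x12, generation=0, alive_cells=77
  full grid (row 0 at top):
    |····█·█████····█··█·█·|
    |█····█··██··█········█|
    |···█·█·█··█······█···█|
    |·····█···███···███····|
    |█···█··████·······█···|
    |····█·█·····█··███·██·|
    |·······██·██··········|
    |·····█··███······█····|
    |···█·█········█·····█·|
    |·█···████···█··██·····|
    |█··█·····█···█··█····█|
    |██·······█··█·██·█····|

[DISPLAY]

             ┃Level   │Name        │ID┃      
             ┃──────┏━━━━━━━━━━━━━━━━━━━━━━━━
             ┃High  ┃ GameOfLife             
             ┃Medium┠────────────────────────
             ┃Medium┃Gen: 0                  
             ┃Medium┃····█·█████····█··█·█·  
             ┃Medium┃█····█··██··█········█  
             ┃Low   ┃···█·█·█··█······█···█  
             ┃Critic┃·····█···███···███····  
             ┃Medium┃█···█··████·······█···  
             ┃Medium┃····█·█·····█··███·██·  
             ┃Critic┃·······██·██··········  
             ┃High  ┃·····█··███······█····  
             ┗━━━━━━┃···█·█········█·····█·  
                    ┃·█···████···█··██·····  
                    ┃█··█·····█···█··█····█  
                    ┃██·······█··█·██·█····  
                    ┗━━━━━━━━━━━━━━━━━━━━━━━━


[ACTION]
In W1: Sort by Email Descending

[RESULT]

             ┃Level   │Name        │ID┃      
             ┃──────┏━━━━━━━━━━━━━━━━━━━━━━━━
             ┃Medium┃ GameOfLife             
             ┃Critic┠────────────────────────
             ┃Medium┃Gen: 0                  
             ┃Medium┃····█·█████····█··█·█·  
             ┃Medium┃█····█··██··█········█  
             ┃Critic┃···█·█·█··█······█···█  
             ┃High  ┃·····█···███···███····  
             ┃Medium┃█···█··████·······█···  
             ┃Medium┃····█·█·····█··███·██·  
             ┃Low   ┃·······██·██··········  
             ┃Critic┃·····█··███······█····  
             ┗━━━━━━┃···█·█········█·····█·  
                    ┃·█···████···█··██·····  
                    ┃█··█·····█···█··█····█  
                    ┃██·······█··█·██·█····  
                    ┗━━━━━━━━━━━━━━━━━━━━━━━━


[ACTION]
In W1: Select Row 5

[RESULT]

             ┃Level   │Name        │ID┃      
             ┃──────┏━━━━━━━━━━━━━━━━━━━━━━━━
             ┃Medium┃ GameOfLife             
             ┃Critic┠────────────────────────
             ┃Medium┃Gen: 0                  
             ┃Medium┃····█·█████····█··█·█·  
             ┃Medium┃█····█··██··█········█  
             ┃>ritic┃···█·█·█··█······█···█  
             ┃High  ┃·····█···███···███····  
             ┃Medium┃█···█··████·······█···  
             ┃Medium┃····█·█·····█··███·██·  
             ┃Low   ┃·······██·██··········  
             ┃Critic┃·····█··███······█····  
             ┗━━━━━━┃···█·█········█·····█·  
                    ┃·█···████···█··██·····  
                    ┃█··█·····█···█··█····█  
                    ┃██·······█··█·██·█····  
                    ┗━━━━━━━━━━━━━━━━━━━━━━━━


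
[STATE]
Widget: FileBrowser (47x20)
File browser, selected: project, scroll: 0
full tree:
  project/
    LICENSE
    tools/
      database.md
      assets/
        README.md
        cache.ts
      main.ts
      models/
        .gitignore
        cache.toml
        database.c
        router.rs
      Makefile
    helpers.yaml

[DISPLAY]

> [-] project/                                 
    LICENSE                                    
    [+] tools/                                 
    helpers.yaml                               
                                               
                                               
                                               
                                               
                                               
                                               
                                               
                                               
                                               
                                               
                                               
                                               
                                               
                                               
                                               
                                               


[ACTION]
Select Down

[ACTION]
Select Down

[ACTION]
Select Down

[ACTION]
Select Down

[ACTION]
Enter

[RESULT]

  [-] project/                                 
    LICENSE                                    
    [+] tools/                                 
  > helpers.yaml                               
                                               
                                               
                                               
                                               
                                               
                                               
                                               
                                               
                                               
                                               
                                               
                                               
                                               
                                               
                                               
                                               


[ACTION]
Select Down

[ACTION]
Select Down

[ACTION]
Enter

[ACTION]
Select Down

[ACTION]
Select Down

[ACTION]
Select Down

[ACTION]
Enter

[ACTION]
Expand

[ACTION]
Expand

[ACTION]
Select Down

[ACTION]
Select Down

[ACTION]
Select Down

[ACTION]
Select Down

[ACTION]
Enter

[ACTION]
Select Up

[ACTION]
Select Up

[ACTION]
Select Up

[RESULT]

> [-] project/                                 
    LICENSE                                    
    [+] tools/                                 
    helpers.yaml                               
                                               
                                               
                                               
                                               
                                               
                                               
                                               
                                               
                                               
                                               
                                               
                                               
                                               
                                               
                                               
                                               


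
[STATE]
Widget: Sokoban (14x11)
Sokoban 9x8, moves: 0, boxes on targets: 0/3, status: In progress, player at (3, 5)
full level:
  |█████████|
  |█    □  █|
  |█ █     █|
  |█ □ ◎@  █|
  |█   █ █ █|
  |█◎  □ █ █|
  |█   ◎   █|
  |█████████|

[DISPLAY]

█████████     
█    □  █     
█ █     █     
█ □ ◎@  █     
█   █ █ █     
█◎  □ █ █     
█   ◎   █     
█████████     
Moves: 0  0/3 
              
              


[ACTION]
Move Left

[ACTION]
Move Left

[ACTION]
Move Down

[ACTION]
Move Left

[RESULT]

█████████     
█    □  █     
█ █     █     
█ □ ◎   █     
█ @ █ █ █     
█◎  □ █ █     
█   ◎   █     
█████████     
Moves: 4  0/3 
              
              


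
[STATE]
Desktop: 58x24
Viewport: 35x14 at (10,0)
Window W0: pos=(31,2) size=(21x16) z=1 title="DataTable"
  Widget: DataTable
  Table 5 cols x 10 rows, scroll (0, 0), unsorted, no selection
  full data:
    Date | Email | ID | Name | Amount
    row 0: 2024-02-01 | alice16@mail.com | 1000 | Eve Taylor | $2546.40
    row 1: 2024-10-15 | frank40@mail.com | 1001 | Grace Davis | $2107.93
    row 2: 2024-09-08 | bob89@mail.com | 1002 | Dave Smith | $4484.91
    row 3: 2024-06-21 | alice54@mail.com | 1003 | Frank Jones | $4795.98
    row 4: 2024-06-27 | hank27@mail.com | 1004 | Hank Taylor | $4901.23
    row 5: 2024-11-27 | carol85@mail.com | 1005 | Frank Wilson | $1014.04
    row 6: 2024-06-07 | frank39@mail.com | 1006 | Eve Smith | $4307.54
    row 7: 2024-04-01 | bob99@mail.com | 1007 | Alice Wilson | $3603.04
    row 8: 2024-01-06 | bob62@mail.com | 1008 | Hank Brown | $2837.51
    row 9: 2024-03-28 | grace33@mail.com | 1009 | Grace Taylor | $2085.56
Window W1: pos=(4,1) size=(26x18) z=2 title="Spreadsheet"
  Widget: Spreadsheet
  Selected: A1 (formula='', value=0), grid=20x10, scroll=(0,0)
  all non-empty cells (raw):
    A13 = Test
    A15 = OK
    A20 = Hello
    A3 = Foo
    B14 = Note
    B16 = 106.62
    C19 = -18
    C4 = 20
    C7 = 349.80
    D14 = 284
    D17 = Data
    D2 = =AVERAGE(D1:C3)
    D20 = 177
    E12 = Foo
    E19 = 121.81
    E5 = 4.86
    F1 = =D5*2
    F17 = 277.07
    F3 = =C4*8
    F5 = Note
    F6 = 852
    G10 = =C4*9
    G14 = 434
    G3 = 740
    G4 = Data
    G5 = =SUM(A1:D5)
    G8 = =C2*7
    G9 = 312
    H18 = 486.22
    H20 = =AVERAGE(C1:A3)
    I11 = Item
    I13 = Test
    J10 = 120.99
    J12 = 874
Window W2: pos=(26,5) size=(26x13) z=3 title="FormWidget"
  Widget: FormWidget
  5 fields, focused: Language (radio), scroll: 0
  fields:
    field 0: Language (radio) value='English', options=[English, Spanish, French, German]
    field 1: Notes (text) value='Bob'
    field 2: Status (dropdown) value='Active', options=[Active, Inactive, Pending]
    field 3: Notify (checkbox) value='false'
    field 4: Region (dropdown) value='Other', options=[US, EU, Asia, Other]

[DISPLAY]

                                   
━━━━━━━━━━━━━━━━━━━┓               
adsheet            ┃ ┏━━━━━━━━━━━━━
───────────────────┨ ┃ DataTable   
                   ┃ ┠─────────────
  A       B     ┏━━━━━━━━━━━━━━━━━━
----------------┃ FormWidget       
    [0]       0 ┠──────────────────
      0       0 ┃> Language:   (●) 
oo            0 ┃  Notes:      [Bob
      0       0 ┃  Status:     [Act
      0       0 ┃  Notify:     [ ] 
      0       0 ┃  Region:     [Oth
      0       0 ┃                  


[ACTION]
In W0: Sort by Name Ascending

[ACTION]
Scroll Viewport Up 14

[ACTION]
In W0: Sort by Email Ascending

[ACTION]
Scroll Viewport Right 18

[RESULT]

                                   
━━━━━━┓                            
      ┃ ┏━━━━━━━━━━━━━━━━━━━┓      
──────┨ ┃ DataTable         ┃      
      ┃ ┠───────────────────┨      
   ┏━━━━━━━━━━━━━━━━━━━━━━━━┓      
---┃ FormWidget             ┃      
 0 ┠────────────────────────┨      
 0 ┃> Language:   (●) Englis┃      
 0 ┃  Notes:      [Bob     ]┃      
 0 ┃  Status:     [Active ▼]┃      
 0 ┃  Notify:     [ ]       ┃      
 0 ┃  Region:     [Other  ▼]┃      
 0 ┃                        ┃      


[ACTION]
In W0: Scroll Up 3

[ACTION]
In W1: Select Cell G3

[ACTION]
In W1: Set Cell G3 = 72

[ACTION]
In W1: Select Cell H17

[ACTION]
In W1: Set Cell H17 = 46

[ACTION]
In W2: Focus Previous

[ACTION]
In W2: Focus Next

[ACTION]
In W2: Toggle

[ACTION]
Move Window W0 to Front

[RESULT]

                                   
━━━━━━┓                            
      ┃ ┏━━━━━━━━━━━━━━━━━━━┓      
──────┨ ┃ DataTable         ┃      
      ┃ ┠───────────────────┨      
   ┏━━━━┃Date      │Email   ┃      
---┃ For┃──────────┼────────┃      
 0 ┠────┃2024-02-01│alice16@┃      
 0 ┃> La┃2024-06-21│alice54@┃      
 0 ┃  No┃2024-01-06│bob62@ma┃      
 0 ┃  St┃2024-09-08│bob89@ma┃      
 0 ┃  No┃2024-04-01│bob99@ma┃      
 0 ┃  Re┃2024-11-27│carol85@┃      
 0 ┃    ┃2024-06-07│frank39@┃      


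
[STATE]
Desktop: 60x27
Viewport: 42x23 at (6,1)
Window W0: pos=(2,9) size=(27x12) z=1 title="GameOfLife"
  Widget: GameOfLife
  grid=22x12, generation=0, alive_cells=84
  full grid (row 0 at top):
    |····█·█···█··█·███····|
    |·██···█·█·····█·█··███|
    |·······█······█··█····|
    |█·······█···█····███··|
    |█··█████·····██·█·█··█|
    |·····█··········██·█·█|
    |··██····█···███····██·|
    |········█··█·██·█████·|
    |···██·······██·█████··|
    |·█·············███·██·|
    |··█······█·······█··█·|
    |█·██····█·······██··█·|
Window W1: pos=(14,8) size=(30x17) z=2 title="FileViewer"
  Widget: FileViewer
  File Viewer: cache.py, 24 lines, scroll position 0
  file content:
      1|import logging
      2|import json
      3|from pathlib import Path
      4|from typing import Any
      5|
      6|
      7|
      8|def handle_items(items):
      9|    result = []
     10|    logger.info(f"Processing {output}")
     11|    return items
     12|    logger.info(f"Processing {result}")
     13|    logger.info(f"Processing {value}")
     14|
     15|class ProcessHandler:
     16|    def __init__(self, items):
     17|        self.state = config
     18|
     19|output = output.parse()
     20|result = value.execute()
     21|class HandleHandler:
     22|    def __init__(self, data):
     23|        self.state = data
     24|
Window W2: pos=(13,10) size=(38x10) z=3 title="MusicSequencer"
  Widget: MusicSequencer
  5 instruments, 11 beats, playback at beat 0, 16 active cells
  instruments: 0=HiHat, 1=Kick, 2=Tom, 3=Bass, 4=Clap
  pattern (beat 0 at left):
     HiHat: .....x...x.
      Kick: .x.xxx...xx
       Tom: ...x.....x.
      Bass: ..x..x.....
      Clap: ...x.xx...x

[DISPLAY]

                                          
                                          
                                          
                                          
                                          
                                          
                                          
        ┏━━━━━━━━━━━━━━━━━━━━━━━━━━━━┓    
━━━━━━━━┃ FileViewer                 ┃    
meOfLif┏━━━━━━━━━━━━━━━━━━━━━━━━━━━━━━━━━━
───────┃ MusicSequencer                   
: 0    ┠──────────────────────────────────
····█··┃      ▼1234567890                 
·····█·┃ HiHat·····█···█·                 
█████··┃  Kick·█·███···██                 
··█····┃   Tom···█·····█·                 
█····█·┃  Bass··█··█·····                 
·····█·┃  Clap···█·██···█                 
██·····┗━━━━━━━━━━━━━━━━━━━━━━━━━━━━━━━━━━
━━━━━━━━┃    logger.info(f"Processin░┃    
        ┃    return items           ░┃    
        ┃    logger.info(f"Processin░┃    
        ┃    logger.info(f"Processin▼┃    


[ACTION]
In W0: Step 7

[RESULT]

                                          
                                          
                                          
                                          
                                          
                                          
                                          
        ┏━━━━━━━━━━━━━━━━━━━━━━━━━━━━┓    
━━━━━━━━┃ FileViewer                 ┃    
meOfLif┏━━━━━━━━━━━━━━━━━━━━━━━━━━━━━━━━━━
───────┃ MusicSequencer                   
: 7    ┠──────────────────────────────────
···██··┃      ▼1234567890                 
·······┃ HiHat·····█···█·                 
█···██·┃  Kick·█·███···██                 
·█···██┃   Tom···█·····█·                 
█·····█┃  Bass··█··█·····                 
█·····█┃  Clap···█·██···█                 
█······┗━━━━━━━━━━━━━━━━━━━━━━━━━━━━━━━━━━
━━━━━━━━┃    logger.info(f"Processin░┃    
        ┃    return items           ░┃    
        ┃    logger.info(f"Processin░┃    
        ┃    logger.info(f"Processin▼┃    


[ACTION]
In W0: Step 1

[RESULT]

                                          
                                          
                                          
                                          
                                          
                                          
                                          
        ┏━━━━━━━━━━━━━━━━━━━━━━━━━━━━┓    
━━━━━━━━┃ FileViewer                 ┃    
meOfLif┏━━━━━━━━━━━━━━━━━━━━━━━━━━━━━━━━━━
───────┃ MusicSequencer                   
: 8    ┠──────────────────────────────────
···█···┃      ▼1234567890                 
···█·█·┃ HiHat·····█···█·                 
█···██·┃  Kick·█·███···██                 
·█··█··┃   Tom···█·····█·                 
·█·····┃  Bass··█··█·····                 
·█·····┃  Clap···█·██···█                 
██·····┗━━━━━━━━━━━━━━━━━━━━━━━━━━━━━━━━━━
━━━━━━━━┃    logger.info(f"Processin░┃    
        ┃    return items           ░┃    
        ┃    logger.info(f"Processin░┃    
        ┃    logger.info(f"Processin▼┃    


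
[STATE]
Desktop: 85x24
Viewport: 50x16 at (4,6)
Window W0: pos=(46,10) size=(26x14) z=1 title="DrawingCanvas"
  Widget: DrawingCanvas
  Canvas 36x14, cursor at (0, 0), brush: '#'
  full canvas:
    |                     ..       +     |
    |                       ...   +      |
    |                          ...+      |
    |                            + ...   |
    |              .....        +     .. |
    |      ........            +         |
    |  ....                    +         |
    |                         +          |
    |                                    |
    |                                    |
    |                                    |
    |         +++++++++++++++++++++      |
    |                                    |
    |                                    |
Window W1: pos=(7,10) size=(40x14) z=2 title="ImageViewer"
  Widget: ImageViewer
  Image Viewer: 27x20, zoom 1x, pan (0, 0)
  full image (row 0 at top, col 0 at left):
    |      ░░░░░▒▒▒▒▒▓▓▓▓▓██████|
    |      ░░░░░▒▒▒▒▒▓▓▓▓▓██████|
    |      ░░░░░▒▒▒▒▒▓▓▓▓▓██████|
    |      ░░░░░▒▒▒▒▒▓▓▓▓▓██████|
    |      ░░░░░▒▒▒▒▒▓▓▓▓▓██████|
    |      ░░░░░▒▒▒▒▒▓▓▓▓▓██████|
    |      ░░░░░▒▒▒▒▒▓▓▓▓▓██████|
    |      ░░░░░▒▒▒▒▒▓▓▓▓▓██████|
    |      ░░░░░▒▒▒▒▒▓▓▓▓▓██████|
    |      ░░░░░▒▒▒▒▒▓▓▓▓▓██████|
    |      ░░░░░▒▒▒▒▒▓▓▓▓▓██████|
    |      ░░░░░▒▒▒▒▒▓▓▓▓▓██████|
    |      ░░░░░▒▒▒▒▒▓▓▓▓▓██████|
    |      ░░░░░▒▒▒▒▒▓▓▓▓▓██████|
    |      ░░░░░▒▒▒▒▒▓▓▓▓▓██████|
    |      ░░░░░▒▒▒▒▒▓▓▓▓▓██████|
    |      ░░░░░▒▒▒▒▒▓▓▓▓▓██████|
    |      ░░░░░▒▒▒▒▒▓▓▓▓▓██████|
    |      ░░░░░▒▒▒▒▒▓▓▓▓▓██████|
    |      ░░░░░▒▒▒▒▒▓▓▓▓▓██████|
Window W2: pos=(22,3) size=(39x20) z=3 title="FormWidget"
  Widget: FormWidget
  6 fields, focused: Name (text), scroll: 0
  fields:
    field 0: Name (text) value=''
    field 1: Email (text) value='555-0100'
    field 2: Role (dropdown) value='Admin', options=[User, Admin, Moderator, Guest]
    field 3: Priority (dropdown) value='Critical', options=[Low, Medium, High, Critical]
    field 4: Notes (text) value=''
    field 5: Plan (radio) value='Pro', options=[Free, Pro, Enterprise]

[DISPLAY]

                  ┃> Name:       [                
                  ┃  Email:      [555-0100        
                  ┃  Role:       [Admin           
                  ┃  Priority:   [Critical        
   ┏━━━━━━━━━━━━━━┃  Notes:      [                
   ┃ ImageViewer  ┃  Plan:       ( ) Free  (●) Pro
   ┠──────────────┃                               
   ┃      ░░░░░▒▒▒┃                               
   ┃      ░░░░░▒▒▒┃                               
   ┃      ░░░░░▒▒▒┃                               
   ┃      ░░░░░▒▒▒┃                               
   ┃      ░░░░░▒▒▒┃                               
   ┃      ░░░░░▒▒▒┃                               
   ┃      ░░░░░▒▒▒┃                               
   ┃      ░░░░░▒▒▒┃                               
   ┃      ░░░░░▒▒▒┃                               


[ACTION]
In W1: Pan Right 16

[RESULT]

                  ┃> Name:       [                
                  ┃  Email:      [555-0100        
                  ┃  Role:       [Admin           
                  ┃  Priority:   [Critical        
   ┏━━━━━━━━━━━━━━┃  Notes:      [                
   ┃ ImageViewer  ┃  Plan:       ( ) Free  (●) Pro
   ┠──────────────┃                               
   ┃▓▓▓▓▓██████   ┃                               
   ┃▓▓▓▓▓██████   ┃                               
   ┃▓▓▓▓▓██████   ┃                               
   ┃▓▓▓▓▓██████   ┃                               
   ┃▓▓▓▓▓██████   ┃                               
   ┃▓▓▓▓▓██████   ┃                               
   ┃▓▓▓▓▓██████   ┃                               
   ┃▓▓▓▓▓██████   ┃                               
   ┃▓▓▓▓▓██████   ┃                               


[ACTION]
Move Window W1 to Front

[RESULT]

                  ┃> Name:       [                
                  ┃  Email:      [555-0100        
                  ┃  Role:       [Admin           
                  ┃  Priority:   [Critical        
   ┏━━━━━━━━━━━━━━━━━━━━━━━━━━━━━━━━━━━━━━┓       
   ┃ ImageViewer                          ┃(●) Pro
   ┠──────────────────────────────────────┨       
   ┃▓▓▓▓▓██████                           ┃       
   ┃▓▓▓▓▓██████                           ┃       
   ┃▓▓▓▓▓██████                           ┃       
   ┃▓▓▓▓▓██████                           ┃       
   ┃▓▓▓▓▓██████                           ┃       
   ┃▓▓▓▓▓██████                           ┃       
   ┃▓▓▓▓▓██████                           ┃       
   ┃▓▓▓▓▓██████                           ┃       
   ┃▓▓▓▓▓██████                           ┃       


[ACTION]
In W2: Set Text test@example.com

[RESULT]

                  ┃> Name:       [test@example.com
                  ┃  Email:      [555-0100        
                  ┃  Role:       [Admin           
                  ┃  Priority:   [Critical        
   ┏━━━━━━━━━━━━━━━━━━━━━━━━━━━━━━━━━━━━━━┓       
   ┃ ImageViewer                          ┃(●) Pro
   ┠──────────────────────────────────────┨       
   ┃▓▓▓▓▓██████                           ┃       
   ┃▓▓▓▓▓██████                           ┃       
   ┃▓▓▓▓▓██████                           ┃       
   ┃▓▓▓▓▓██████                           ┃       
   ┃▓▓▓▓▓██████                           ┃       
   ┃▓▓▓▓▓██████                           ┃       
   ┃▓▓▓▓▓██████                           ┃       
   ┃▓▓▓▓▓██████                           ┃       
   ┃▓▓▓▓▓██████                           ┃       


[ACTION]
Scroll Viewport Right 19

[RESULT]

> Name:       [test@example.com     ]┃            
  Email:      [555-0100             ]┃            
  Role:       [Admin               ▼]┃            
  Priority:   [Critical            ▼]┃            
━━━━━━━━━━━━━━━━━━━━━━━┓            ]┃━━━━━━━━━━┓ 
                       ┃(●) Pro  ( ) ┃          ┃ 
───────────────────────┨             ┃──────────┨ 
                       ┃             ┃       .. ┃ 
                       ┃             ┃         .┃ 
                       ┃             ┃          ┃ 
                       ┃             ┃          ┃ 
                       ┃             ┃.....     ┃ 
                       ┃             ┃          ┃ 
                       ┃             ┃          ┃ 
                       ┃             ┃          ┃ 
                       ┃             ┃          ┃ 


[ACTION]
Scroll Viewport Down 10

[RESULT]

  Role:       [Admin               ▼]┃            
  Priority:   [Critical            ▼]┃            
━━━━━━━━━━━━━━━━━━━━━━━┓            ]┃━━━━━━━━━━┓ 
                       ┃(●) Pro  ( ) ┃          ┃ 
───────────────────────┨             ┃──────────┨ 
                       ┃             ┃       .. ┃ 
                       ┃             ┃         .┃ 
                       ┃             ┃          ┃ 
                       ┃             ┃          ┃ 
                       ┃             ┃.....     ┃ 
                       ┃             ┃          ┃ 
                       ┃             ┃          ┃ 
                       ┃             ┃          ┃ 
                       ┃             ┃          ┃ 
                       ┃━━━━━━━━━━━━━┛          ┃ 
━━━━━━━━━━━━━━━━━━━━━━━┛━━━━━━━━━━━━━━━━━━━━━━━━┛ 
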